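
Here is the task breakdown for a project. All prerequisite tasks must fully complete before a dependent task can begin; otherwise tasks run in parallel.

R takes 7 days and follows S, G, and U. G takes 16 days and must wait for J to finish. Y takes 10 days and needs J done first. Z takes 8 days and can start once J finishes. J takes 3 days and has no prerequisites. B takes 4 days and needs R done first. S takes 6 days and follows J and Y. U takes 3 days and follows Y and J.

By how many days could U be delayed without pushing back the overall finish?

J→Y→S→R→B = 3+10+6+7+4 = 30 sets the makespan at 30 days.
U finishes as early as 16 and must finish by 19.
So U can slip 19 − 16 = 3 days.

3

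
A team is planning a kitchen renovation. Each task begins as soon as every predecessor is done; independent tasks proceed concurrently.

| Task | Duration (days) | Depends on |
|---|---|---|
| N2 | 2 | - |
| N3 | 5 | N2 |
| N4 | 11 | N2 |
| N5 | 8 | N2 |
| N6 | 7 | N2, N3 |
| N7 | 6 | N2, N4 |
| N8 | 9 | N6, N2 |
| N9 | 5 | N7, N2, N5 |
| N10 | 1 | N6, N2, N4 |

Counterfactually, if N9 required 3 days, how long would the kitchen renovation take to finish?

23

As given, the longest chain is N2→N4→N7→N9 = 2+11+6+5 = 24, so the finish is 24 days.
N9 is on the critical path; changing it to 3 makes that path 22 days.
Now N2→N3→N6→N8 = 2+5+7+9 = 23 is longest, so the finish becomes 23 days.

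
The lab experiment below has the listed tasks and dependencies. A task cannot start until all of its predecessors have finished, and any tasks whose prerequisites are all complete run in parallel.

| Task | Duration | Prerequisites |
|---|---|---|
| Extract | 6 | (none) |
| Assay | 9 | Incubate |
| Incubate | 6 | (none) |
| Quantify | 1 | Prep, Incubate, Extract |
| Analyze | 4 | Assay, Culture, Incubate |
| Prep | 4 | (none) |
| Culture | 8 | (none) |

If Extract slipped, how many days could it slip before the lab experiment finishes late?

12

Incubate→Assay→Analyze = 6+9+4 = 19 sets the makespan at 19 days.
Longest path through Extract: 7 days (earliest finish 6, latest finish 18).
So Extract can slip 18 − 6 = 12 days.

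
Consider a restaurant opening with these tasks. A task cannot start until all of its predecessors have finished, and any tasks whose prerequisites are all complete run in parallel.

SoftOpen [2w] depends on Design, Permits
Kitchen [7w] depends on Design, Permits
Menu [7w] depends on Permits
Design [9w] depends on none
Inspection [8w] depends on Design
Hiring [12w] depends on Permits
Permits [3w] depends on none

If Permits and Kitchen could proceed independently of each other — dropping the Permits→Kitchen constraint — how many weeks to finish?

17

Original critical path: Design→Inspection = 9+8 = 17 ⇒ 17 weeks.
Dropping Permits→Kitchen doesn't change Kitchen's earliest start (9); another predecessor still binds.
New critical path: Design→Inspection = 9+8 = 17 ⇒ 17 weeks.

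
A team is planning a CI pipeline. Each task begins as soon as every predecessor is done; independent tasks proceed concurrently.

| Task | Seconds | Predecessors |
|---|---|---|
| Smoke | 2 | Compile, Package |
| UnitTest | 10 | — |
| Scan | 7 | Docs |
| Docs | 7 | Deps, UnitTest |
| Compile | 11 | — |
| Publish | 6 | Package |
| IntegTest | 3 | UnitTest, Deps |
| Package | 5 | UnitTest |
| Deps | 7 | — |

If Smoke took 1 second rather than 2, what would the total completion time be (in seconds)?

The binding path is UnitTest→Docs→Scan = 10+7+7 = 24; finish at 24 seconds.
Smoke has 7 seconds of float (longest path through it is 17).
That remains the longest chain; total 24 seconds.

24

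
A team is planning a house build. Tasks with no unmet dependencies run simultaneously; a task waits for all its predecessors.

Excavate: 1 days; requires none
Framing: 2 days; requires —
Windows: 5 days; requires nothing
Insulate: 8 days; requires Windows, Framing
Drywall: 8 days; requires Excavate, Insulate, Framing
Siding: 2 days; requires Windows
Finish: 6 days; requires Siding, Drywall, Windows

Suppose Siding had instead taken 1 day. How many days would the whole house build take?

Actual critical path: Windows→Insulate→Drywall→Finish = 5+8+8+6 = 27 ⇒ 27 days.
Siding is off the critical path — its longest chain is 13 days, giving 14 of slack.
The critical path is still Windows→Insulate→Drywall→Finish; finish is now 27 days.

27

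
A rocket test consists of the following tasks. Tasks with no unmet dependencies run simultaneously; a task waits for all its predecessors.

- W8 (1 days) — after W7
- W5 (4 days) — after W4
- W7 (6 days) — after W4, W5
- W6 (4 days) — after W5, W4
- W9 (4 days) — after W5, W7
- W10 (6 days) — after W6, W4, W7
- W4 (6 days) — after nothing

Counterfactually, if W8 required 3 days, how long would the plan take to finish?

22

Baseline: W4→W5→W7→W10 = 6+4+6+6 = 22 → 22 days.
W8 is off the critical path — its longest chain is 17 days, giving 5 of slack.
No other chain overtakes it, so the finish is 22 days.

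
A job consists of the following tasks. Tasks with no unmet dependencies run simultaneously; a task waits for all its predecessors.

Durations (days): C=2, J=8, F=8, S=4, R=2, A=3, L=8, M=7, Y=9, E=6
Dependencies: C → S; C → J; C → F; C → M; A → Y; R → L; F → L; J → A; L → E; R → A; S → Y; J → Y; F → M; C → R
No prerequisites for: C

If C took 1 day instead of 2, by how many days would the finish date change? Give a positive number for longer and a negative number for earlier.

-1

Critical path before the change: C→F→L→E = 2+8+8+6 = 24 giving 24 days.
C lies on that path, so at 1 day the path becomes 23 days.
No other chain overtakes it, so the finish is 23 days.
Change in finish: 23 − 24 = -1 days.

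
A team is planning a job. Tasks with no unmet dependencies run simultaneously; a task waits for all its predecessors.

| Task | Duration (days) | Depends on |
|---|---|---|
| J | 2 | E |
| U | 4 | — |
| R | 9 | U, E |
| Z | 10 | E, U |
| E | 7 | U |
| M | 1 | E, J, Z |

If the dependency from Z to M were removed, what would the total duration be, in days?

21

Before: longest chain U→E→Z→M = 4+7+10+1 = 22, finish 22.
Without Z→M, M's earliest start moves from 21 to 13.
New critical path: U→E→Z = 4+7+10 = 21 ⇒ 21 days.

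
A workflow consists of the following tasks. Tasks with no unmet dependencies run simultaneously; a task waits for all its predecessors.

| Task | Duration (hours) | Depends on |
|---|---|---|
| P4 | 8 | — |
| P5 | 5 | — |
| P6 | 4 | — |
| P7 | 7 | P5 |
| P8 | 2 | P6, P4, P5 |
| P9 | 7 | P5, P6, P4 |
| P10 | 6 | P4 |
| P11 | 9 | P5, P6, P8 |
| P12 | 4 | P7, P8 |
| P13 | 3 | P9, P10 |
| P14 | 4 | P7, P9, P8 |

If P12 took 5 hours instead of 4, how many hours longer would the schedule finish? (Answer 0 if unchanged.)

As given, the longest chain is P4→P8→P11 = 8+2+9 = 19, so the finish is 19 hours.
P12 is off the critical path — its longest chain is 16 hours, giving 3 of slack.
That remains the longest chain; total 19 hours.
Change in finish: 19 − 19 = +0 hours.

0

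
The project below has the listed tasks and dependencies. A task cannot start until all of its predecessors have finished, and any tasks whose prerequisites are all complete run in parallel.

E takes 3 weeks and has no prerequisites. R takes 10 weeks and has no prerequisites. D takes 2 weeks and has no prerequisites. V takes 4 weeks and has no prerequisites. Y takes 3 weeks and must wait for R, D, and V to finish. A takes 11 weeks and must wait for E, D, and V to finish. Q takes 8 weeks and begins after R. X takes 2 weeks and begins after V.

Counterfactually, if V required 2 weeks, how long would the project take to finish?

The binding path is R→Q = 10+8 = 18; finish at 18 weeks.
V has 3 weeks of float (longest path through it is 15).
That remains the longest chain; total 18 weeks.

18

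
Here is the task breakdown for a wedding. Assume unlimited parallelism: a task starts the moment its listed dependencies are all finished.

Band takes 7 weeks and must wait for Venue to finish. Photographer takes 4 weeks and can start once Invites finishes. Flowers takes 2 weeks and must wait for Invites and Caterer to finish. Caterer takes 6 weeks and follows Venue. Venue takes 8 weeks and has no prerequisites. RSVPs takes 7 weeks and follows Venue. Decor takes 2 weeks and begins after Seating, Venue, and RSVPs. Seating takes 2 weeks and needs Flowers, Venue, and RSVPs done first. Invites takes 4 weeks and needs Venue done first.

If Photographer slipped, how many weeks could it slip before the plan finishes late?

4

The longest chain is Venue→Caterer→Flowers→Seating→Decor = 8+6+2+2+2 = 20; overall finish 20 weeks.
Longest path through Photographer: 16 weeks (earliest finish 16, latest finish 20).
Slack of Photographer = 16 − 12 = 4 weeks.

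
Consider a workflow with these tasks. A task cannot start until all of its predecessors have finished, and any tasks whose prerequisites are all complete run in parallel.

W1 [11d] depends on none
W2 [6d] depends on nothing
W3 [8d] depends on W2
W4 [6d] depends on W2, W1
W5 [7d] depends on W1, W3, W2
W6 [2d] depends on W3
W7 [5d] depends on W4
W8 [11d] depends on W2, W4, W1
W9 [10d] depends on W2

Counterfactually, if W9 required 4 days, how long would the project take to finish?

As given, the longest chain is W1→W4→W8 = 11+6+11 = 28, so the finish is 28 days.
The longest path through W9 is only 16 days, so W9 has float 12.
That remains the longest chain; total 28 days.

28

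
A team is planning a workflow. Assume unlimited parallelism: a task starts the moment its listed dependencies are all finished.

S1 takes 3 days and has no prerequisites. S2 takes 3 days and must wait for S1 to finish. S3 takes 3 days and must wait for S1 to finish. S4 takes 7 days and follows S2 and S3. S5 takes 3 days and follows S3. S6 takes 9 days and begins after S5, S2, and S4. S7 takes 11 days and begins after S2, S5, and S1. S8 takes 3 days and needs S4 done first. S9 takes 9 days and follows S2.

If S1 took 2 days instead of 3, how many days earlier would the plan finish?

1

Critical path before the change: S1→S2→S4→S6 = 3+3+7+9 = 22 giving 22 days.
Since S1 is critical, the -1 change carries straight to that chain (now 21 days).
No other chain overtakes it, so the finish is 21 days.
Change in finish: 21 − 22 = -1 days.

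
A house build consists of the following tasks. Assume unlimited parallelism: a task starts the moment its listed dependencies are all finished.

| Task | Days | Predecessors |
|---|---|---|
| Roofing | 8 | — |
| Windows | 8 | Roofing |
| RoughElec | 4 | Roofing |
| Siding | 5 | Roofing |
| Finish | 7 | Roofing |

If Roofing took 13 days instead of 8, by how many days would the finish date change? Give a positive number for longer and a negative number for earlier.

Actual critical path: Roofing→Windows = 8+8 = 16 ⇒ 16 days.
Roofing lies on that path, so at 13 days the path becomes 21 days.
That remains the longest chain; total 21 days.
Change in finish: 21 − 16 = +5 days.

5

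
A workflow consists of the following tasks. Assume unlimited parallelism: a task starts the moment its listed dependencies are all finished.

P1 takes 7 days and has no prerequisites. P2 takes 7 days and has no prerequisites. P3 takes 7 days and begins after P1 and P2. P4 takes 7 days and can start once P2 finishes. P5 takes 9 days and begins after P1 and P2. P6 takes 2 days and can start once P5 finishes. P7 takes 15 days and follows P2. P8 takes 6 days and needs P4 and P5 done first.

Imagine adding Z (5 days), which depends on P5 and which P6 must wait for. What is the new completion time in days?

23

Originally the project takes 22 days.
With Z inserted, P6 now waits for max(P5, Z).
New critical path: P1→P5→Z→P6 = 7+9+5+2 = 23 ⇒ 23 days.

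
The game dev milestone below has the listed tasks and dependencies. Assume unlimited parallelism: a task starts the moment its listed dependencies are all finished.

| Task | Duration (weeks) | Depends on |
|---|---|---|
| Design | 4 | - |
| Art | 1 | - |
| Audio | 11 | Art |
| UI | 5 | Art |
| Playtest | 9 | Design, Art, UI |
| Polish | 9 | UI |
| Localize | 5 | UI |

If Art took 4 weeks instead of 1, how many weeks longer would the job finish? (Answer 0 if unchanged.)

Baseline: Art→UI→Playtest = 1+5+9 = 15 → 15 weeks.
Art is on the critical path; changing it to 4 makes that path 18 weeks.
The critical path is still Art→UI→Playtest; finish is now 18 weeks.
Change in finish: 18 − 15 = +3 weeks.

3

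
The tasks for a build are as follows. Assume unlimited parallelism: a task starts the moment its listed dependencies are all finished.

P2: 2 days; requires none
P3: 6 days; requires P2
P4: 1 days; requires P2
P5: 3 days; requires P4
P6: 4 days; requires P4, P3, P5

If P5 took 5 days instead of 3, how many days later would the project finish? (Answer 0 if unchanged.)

Actual critical path: P2→P3→P6 = 2+6+4 = 12 ⇒ 12 days.
The longest path through P5 is only 10 days, so P5 has float 2.
The critical path is still P2→P3→P6; finish is now 12 days.
Change in finish: 12 − 12 = +0 days.

0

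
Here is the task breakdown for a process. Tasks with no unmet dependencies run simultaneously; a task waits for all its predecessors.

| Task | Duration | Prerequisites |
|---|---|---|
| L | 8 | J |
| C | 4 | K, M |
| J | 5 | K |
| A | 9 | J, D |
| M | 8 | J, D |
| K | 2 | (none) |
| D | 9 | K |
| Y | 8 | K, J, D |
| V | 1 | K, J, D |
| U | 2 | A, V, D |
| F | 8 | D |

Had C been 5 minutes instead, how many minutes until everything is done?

Critical path before the change: K→D→M→C = 2+9+8+4 = 23 giving 23 minutes.
C is on the critical path; changing it to 5 makes that path 24 minutes.
That remains the longest chain; total 24 minutes.

24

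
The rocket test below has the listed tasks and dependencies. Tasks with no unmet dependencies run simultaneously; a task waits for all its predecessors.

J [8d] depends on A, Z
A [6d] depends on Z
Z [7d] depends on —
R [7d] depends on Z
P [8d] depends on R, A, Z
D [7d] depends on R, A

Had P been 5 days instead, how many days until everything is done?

21

Actual critical path: Z→R→P = 7+7+8 = 22 ⇒ 22 days.
P is on the critical path; changing it to 5 makes that path 19 days.
New critical path: Z→R→D = 7+7+7 = 21 ⇒ 21 days.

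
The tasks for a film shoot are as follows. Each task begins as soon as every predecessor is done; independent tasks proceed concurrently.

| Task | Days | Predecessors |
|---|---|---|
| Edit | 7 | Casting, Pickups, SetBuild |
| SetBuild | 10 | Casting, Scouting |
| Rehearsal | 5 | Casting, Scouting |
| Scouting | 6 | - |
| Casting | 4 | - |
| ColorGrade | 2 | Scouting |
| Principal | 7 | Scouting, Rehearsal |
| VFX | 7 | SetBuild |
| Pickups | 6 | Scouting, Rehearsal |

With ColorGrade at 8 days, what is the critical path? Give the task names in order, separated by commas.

Actual critical path: Scouting→Rehearsal→Pickups→Edit = 6+5+6+7 = 24 ⇒ 24 days.
ColorGrade has 16 days of float (longest path through it is 8).
The critical path is still Scouting→Rehearsal→Pickups→Edit; finish is now 24 days.

Scouting, Rehearsal, Pickups, Edit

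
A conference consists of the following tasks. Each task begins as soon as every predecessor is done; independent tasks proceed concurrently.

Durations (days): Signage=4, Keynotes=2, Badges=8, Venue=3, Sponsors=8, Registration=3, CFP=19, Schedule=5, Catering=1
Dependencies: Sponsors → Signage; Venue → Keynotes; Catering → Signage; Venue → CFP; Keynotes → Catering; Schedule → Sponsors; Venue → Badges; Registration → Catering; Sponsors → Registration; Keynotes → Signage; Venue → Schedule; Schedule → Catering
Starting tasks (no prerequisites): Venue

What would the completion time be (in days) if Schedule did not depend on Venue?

22

Original critical path: Venue→Schedule→Sponsors→Registration→Catering→Signage = 3+5+8+3+1+4 = 24 ⇒ 24 days.
Without Venue→Schedule, Schedule's earliest start moves from 3 to 0.
New critical path: Venue→CFP = 3+19 = 22 ⇒ 22 days.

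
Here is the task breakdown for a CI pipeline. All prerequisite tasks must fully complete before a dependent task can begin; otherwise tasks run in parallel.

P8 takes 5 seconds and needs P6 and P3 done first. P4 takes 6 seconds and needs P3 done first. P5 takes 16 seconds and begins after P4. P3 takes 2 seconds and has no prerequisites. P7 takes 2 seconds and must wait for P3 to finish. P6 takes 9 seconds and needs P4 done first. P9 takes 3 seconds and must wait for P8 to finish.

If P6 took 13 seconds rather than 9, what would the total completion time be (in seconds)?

29

Baseline: P3→P4→P6→P8→P9 = 2+6+9+5+3 = 25 → 25 seconds.
P6 lies on that path, so at 13 seconds the path becomes 29 seconds.
No other chain overtakes it, so the finish is 29 seconds.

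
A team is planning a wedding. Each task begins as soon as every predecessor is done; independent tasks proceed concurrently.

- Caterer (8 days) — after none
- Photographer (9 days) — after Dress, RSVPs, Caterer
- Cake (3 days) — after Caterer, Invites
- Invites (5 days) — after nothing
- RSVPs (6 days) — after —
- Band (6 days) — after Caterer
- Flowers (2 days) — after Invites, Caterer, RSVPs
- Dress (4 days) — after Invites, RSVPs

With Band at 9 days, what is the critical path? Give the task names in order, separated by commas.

As given, the longest chain is RSVPs→Dress→Photographer = 6+4+9 = 19, so the finish is 19 days.
Band is off the critical path — its longest chain is 14 days, giving 5 of slack.
The critical path is still RSVPs→Dress→Photographer; finish is now 19 days.

RSVPs, Dress, Photographer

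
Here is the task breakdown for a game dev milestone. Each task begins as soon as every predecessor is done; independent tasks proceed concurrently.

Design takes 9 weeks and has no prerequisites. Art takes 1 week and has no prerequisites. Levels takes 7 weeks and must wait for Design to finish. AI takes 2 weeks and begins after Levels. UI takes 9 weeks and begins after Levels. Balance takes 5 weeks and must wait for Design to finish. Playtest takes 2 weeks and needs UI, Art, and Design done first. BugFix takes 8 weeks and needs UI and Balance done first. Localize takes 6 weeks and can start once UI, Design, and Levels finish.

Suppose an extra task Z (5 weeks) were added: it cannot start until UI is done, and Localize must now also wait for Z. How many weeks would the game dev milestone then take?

Originally the game dev milestone takes 33 weeks.
With Z inserted, Localize now waits for max(UI, Design, Levels, Z).
New critical path: Design→Levels→UI→Z→Localize = 9+7+9+5+6 = 36 ⇒ 36 weeks.

36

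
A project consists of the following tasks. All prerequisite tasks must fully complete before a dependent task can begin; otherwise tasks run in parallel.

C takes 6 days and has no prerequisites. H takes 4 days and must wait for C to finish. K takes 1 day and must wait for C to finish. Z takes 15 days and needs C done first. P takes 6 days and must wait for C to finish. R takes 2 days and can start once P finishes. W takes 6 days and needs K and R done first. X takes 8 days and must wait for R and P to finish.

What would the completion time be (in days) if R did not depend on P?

Before: longest chain C→P→R→X = 6+6+2+8 = 22, finish 22.
Without P→R, R's earliest start moves from 12 to 0.
The longest chain is now C→Z = 6+15 = 21, so the project takes 21 days.

21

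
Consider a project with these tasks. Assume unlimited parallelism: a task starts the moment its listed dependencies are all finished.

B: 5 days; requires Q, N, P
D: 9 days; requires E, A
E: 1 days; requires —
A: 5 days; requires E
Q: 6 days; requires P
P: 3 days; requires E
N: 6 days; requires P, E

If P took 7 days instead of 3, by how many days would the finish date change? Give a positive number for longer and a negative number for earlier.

4

Critical path before the change: E→P→N→B = 1+3+6+5 = 15 giving 15 days.
P lies on that path, so at 7 days the path becomes 19 days.
The critical path is still E→P→N→B; finish is now 19 days.
Change in finish: 19 − 15 = +4 days.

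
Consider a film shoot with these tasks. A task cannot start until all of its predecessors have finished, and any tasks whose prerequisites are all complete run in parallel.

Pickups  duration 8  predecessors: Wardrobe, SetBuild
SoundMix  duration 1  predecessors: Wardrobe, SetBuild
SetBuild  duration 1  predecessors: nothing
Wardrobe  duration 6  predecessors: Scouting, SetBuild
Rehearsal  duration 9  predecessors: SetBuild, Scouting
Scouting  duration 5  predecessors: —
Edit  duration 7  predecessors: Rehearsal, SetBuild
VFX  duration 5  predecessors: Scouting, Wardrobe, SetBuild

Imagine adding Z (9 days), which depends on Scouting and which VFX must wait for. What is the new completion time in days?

Originally the job takes 21 days.
With Z inserted, VFX now waits for max(Scouting, Wardrobe, SetBuild, Z).
New critical path: Scouting→Rehearsal→Edit = 5+9+7 = 21 ⇒ 21 days.

21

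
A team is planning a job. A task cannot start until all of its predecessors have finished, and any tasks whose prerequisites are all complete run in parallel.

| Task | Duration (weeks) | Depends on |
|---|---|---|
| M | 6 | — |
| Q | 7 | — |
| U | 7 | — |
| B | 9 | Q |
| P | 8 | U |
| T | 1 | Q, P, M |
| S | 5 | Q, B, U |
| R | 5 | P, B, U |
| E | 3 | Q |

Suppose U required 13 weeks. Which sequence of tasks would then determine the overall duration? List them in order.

Actual critical path: Q→B→S = 7+9+5 = 21 ⇒ 21 weeks.
U has 1 week of float (longest path through it is 20).
New critical path: U→P→R = 13+8+5 = 26 ⇒ 26 weeks.

U, P, R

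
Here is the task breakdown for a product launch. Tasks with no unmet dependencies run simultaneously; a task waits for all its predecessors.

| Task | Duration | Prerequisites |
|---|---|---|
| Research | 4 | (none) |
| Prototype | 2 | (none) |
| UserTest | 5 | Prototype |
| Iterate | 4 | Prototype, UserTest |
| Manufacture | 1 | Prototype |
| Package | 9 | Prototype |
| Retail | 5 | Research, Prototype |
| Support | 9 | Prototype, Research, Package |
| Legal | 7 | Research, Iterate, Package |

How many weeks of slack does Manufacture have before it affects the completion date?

Critical path: Prototype→Package→Support = 2+9+9 = 20, so the finish is 20 weeks.
Manufacture finishes as early as 3 and must finish by 20.
So Manufacture can slip 20 − 3 = 17 weeks.

17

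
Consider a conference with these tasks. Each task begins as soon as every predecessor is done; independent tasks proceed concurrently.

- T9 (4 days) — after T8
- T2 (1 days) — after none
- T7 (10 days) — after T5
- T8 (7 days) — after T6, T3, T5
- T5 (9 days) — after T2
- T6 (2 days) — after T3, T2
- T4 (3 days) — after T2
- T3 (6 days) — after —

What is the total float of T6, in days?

2

T2→T5→T8→T9 = 1+9+7+4 = 21 sets the makespan at 21 days.
T6 finishes as early as 8 and must finish by 10.
Slack of T6 = 8 − 6 = 2 days.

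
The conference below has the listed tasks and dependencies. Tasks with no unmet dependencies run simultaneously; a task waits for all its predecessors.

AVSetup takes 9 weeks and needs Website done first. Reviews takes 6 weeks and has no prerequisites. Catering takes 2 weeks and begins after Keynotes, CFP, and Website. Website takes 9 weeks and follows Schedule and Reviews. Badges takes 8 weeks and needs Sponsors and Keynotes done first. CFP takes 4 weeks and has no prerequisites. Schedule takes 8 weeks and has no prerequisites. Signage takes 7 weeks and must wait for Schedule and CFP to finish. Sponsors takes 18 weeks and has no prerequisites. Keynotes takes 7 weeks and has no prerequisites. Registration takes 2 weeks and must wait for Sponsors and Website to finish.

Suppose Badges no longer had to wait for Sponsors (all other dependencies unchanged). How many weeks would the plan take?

26

Before: longest chain Schedule→Website→AVSetup = 8+9+9 = 26, finish 26.
Without Sponsors→Badges, Badges's earliest start moves from 18 to 7.
After: Schedule→Website→AVSetup = 8+9+9 = 26 → 26 weeks.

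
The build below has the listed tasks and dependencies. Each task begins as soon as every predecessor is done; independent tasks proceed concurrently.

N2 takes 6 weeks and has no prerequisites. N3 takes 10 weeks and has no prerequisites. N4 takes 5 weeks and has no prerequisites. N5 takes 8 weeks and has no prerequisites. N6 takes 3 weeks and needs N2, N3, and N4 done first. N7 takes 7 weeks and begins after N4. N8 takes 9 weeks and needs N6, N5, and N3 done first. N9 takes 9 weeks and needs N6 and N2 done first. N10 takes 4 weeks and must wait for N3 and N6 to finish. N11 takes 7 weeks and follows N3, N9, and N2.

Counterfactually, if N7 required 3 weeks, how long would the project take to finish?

29

As given, the longest chain is N3→N6→N9→N11 = 10+3+9+7 = 29, so the finish is 29 weeks.
N7 is off the critical path — its longest chain is 12 weeks, giving 17 of slack.
That remains the longest chain; total 29 weeks.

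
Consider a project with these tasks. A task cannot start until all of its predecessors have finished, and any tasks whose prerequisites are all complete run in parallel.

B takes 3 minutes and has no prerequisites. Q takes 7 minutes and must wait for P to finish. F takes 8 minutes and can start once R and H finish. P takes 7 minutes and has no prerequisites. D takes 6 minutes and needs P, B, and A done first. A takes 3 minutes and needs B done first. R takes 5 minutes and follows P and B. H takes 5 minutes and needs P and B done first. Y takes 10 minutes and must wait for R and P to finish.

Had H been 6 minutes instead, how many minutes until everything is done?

22

As given, the longest chain is P→R→Y = 7+5+10 = 22, so the finish is 22 minutes.
H has 2 minutes of float (longest path through it is 20).
The critical path is still P→R→Y; finish is now 22 minutes.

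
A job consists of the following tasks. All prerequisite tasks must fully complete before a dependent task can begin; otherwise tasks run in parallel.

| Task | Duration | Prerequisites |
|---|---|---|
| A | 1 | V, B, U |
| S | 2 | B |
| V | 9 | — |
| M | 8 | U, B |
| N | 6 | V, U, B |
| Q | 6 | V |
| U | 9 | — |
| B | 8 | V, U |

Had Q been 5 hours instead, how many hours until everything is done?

The binding path is V→B→M = 9+8+8 = 25; finish at 25 hours.
Q is off the critical path — its longest chain is 15 hours, giving 10 of slack.
No other chain overtakes it, so the finish is 25 hours.

25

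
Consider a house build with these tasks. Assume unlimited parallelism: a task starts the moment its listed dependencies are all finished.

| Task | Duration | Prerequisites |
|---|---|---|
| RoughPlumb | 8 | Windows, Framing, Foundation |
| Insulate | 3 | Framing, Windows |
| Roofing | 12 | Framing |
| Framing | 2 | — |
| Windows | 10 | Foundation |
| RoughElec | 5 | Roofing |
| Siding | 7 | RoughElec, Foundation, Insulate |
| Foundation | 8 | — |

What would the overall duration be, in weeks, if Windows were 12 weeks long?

30

As given, the longest chain is Foundation→Windows→Insulate→Siding = 8+10+3+7 = 28, so the finish is 28 weeks.
Windows is on the critical path; changing it to 12 makes that path 30 weeks.
No other chain overtakes it, so the finish is 30 weeks.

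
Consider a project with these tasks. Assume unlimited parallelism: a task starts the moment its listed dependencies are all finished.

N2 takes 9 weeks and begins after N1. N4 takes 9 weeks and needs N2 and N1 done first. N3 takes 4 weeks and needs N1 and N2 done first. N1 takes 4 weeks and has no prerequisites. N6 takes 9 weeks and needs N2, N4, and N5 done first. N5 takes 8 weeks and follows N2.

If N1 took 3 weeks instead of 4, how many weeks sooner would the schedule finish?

1

Baseline: N1→N2→N4→N6 = 4+9+9+9 = 31 → 31 weeks.
Since N1 is critical, the -1 change carries straight to that chain (now 30 weeks).
That remains the longest chain; total 30 weeks.
Change in finish: 30 − 31 = -1 weeks.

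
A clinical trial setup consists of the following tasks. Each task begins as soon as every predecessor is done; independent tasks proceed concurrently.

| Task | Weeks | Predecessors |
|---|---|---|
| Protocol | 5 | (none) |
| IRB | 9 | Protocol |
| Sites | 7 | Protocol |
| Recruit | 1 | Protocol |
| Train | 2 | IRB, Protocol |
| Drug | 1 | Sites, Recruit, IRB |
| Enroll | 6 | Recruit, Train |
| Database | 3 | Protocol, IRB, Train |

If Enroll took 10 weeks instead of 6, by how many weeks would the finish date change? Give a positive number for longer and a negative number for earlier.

As given, the longest chain is Protocol→IRB→Train→Enroll = 5+9+2+6 = 22, so the finish is 22 weeks.
Since Enroll is critical, the +4 change carries straight to that chain (now 26 weeks).
The critical path is still Protocol→IRB→Train→Enroll; finish is now 26 weeks.
Change in finish: 26 − 22 = +4 weeks.

4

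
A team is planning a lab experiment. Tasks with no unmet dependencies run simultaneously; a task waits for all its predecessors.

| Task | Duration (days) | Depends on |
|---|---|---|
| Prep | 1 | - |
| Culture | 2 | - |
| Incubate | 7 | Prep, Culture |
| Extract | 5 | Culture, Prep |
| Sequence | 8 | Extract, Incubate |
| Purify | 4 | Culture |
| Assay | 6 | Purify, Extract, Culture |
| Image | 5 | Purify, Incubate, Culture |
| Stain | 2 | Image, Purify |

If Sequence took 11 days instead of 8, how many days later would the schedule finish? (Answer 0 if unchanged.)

3

As given, the longest chain is Culture→Incubate→Sequence = 2+7+8 = 17, so the finish is 17 days.
Sequence lies on that path, so at 11 days the path becomes 20 days.
That remains the longest chain; total 20 days.
Change in finish: 20 − 17 = +3 days.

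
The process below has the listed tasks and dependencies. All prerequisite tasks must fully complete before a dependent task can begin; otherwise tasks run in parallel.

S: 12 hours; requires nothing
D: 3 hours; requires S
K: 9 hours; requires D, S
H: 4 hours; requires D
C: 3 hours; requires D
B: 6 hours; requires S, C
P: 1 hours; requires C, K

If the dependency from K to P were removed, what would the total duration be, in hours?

Before: longest chain S→D→K→P = 12+3+9+1 = 25, finish 25.
Without K→P, P's earliest start moves from 24 to 18.
The longest chain is now S→D→K = 12+3+9 = 24, so the job takes 24 hours.

24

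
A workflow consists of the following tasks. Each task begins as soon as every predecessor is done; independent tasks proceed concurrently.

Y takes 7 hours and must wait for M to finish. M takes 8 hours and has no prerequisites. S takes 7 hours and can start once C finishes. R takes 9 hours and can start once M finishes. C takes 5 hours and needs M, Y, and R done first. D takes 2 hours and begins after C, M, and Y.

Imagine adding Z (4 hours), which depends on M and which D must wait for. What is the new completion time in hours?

Originally the workflow takes 29 hours.
With Z inserted, D now waits for max(C, M, Y, Z).
New critical path: M→R→C→S = 8+9+5+7 = 29 ⇒ 29 hours.

29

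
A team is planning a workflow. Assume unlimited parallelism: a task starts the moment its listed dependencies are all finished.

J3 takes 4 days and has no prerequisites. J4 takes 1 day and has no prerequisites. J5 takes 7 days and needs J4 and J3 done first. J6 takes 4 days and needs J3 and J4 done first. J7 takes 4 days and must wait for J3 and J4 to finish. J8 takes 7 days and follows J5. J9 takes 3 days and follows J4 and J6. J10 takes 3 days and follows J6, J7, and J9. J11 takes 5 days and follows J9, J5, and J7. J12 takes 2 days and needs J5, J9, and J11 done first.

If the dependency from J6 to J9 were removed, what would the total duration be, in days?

18

With the dependency in place, J3→J5→J8 = 4+7+7 = 18 sets the finish at 18 days.
Without J6→J9, J9's earliest start moves from 8 to 1.
New critical path: J3→J5→J8 = 4+7+7 = 18 ⇒ 18 days.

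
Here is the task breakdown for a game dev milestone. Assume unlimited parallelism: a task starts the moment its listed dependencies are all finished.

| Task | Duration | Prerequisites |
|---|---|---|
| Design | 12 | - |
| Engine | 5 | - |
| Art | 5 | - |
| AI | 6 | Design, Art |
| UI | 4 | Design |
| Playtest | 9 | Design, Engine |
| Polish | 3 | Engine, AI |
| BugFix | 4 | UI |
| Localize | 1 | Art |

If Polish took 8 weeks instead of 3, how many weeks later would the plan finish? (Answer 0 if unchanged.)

5

Baseline: Design→AI→Polish = 12+6+3 = 21 → 21 weeks.
Polish is on the critical path; changing it to 8 makes that path 26 weeks.
No other chain overtakes it, so the finish is 26 weeks.
Change in finish: 26 − 21 = +5 weeks.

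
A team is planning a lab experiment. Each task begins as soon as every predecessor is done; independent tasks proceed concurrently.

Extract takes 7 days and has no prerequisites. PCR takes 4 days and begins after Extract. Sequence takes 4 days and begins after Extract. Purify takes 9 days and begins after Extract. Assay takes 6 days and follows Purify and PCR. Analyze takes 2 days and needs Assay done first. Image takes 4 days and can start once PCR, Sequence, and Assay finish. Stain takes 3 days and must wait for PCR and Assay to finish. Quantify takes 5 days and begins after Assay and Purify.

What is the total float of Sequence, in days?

Critical path: Extract→Purify→Assay→Quantify = 7+9+6+5 = 27, so the finish is 27 days.
Longest path through Sequence: 15 days (earliest finish 11, latest finish 23).
Slack of Sequence = 19 − 7 = 12 days.

12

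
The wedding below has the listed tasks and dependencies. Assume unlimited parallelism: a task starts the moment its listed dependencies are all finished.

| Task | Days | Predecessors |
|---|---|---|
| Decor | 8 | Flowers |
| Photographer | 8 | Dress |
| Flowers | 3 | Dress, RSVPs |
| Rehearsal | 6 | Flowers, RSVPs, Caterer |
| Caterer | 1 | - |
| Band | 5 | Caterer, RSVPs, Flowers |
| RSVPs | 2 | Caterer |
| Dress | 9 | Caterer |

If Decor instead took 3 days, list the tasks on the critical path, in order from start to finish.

Caterer, Dress, Flowers, Rehearsal

Critical path before the change: Caterer→Dress→Flowers→Decor = 1+9+3+8 = 21 giving 21 days.
Decor is on the critical path; changing it to 3 makes that path 16 days.
Now Caterer→Dress→Flowers→Rehearsal = 1+9+3+6 = 19 is longest, so the finish becomes 19 days.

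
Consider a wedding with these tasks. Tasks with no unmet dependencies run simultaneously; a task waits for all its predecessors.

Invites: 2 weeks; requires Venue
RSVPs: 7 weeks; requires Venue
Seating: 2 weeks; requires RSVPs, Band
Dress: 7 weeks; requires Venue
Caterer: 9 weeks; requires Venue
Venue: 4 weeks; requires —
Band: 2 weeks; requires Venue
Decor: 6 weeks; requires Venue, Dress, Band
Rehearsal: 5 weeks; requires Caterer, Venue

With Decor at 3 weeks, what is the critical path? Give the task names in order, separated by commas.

The binding path is Venue→Caterer→Rehearsal = 4+9+5 = 18; finish at 18 weeks.
Decor is off the critical path — its longest chain is 17 weeks, giving 1 of slack.
No other chain overtakes it, so the finish is 18 weeks.

Venue, Caterer, Rehearsal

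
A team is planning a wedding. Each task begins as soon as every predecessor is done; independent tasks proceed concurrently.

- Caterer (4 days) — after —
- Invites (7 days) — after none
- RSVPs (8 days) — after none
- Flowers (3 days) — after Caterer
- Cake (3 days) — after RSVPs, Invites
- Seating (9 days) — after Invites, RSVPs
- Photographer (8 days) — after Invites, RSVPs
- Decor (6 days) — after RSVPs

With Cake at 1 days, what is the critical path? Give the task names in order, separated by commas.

RSVPs, Seating

Critical path before the change: RSVPs→Seating = 8+9 = 17 giving 17 days.
Cake has 6 days of float (longest path through it is 11).
No other chain overtakes it, so the finish is 17 days.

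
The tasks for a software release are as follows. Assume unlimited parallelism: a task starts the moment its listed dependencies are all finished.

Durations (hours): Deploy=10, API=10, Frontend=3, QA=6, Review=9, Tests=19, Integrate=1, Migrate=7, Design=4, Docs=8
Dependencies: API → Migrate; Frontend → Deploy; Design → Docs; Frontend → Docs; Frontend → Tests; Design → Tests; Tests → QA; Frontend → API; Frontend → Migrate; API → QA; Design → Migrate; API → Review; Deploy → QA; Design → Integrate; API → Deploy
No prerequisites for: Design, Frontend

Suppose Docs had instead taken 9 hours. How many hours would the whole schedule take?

Baseline: Design→Tests→QA = 4+19+6 = 29 → 29 hours.
The longest path through Docs is only 12 hours, so Docs has float 17.
The critical path is still Design→Tests→QA; finish is now 29 hours.

29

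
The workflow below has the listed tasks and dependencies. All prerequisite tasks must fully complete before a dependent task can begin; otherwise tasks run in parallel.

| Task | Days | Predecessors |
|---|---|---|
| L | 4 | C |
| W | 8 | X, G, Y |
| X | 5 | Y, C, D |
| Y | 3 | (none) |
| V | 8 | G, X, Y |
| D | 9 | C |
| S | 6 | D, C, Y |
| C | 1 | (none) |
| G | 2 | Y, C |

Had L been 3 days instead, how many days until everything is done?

23

The binding path is C→D→X→W = 1+9+5+8 = 23; finish at 23 days.
L has 18 days of float (longest path through it is 5).
The critical path is still C→D→X→W; finish is now 23 days.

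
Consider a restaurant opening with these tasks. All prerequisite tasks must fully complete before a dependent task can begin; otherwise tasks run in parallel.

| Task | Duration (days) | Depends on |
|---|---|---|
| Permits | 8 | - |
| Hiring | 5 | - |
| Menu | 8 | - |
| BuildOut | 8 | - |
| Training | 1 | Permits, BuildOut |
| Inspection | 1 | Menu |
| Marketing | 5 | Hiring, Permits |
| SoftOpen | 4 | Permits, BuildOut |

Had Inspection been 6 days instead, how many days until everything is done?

14

As given, the longest chain is Permits→Marketing = 8+5 = 13, so the finish is 13 days.
Inspection has 4 days of float (longest path through it is 9).
The binding chain switches to Menu→Inspection = 8+6 = 14; finish 14 days.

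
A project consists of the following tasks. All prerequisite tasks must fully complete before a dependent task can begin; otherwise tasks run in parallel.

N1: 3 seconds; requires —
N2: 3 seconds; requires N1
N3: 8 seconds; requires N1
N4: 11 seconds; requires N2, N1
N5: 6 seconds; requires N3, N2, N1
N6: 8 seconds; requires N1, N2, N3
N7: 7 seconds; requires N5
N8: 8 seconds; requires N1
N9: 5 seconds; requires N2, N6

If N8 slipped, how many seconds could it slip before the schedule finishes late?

Critical path: N1→N3→N5→N7 = 3+8+6+7 = 24, so the finish is 24 seconds.
The longest chain containing N8 totals 11 seconds.
Slack of N8 = 16 − 3 = 13 seconds.

13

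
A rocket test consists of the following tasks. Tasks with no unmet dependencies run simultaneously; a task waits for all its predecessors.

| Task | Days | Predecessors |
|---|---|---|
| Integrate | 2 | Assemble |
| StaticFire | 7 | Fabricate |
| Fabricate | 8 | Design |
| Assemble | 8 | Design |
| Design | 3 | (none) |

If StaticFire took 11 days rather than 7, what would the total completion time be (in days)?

22

Actual critical path: Design→Fabricate→StaticFire = 3+8+7 = 18 ⇒ 18 days.
StaticFire is on the critical path; changing it to 11 makes that path 22 days.
The critical path is still Design→Fabricate→StaticFire; finish is now 22 days.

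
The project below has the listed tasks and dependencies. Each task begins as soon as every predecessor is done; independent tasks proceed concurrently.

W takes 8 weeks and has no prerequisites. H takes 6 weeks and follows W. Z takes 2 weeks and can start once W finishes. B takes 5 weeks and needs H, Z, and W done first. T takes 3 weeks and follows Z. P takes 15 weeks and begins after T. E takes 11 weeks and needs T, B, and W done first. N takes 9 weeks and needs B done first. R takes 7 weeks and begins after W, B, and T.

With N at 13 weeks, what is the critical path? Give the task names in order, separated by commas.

W, H, B, N

As given, the longest chain is W→H→B→E = 8+6+5+11 = 30, so the finish is 30 weeks.
N is off the critical path — its longest chain is 28 weeks, giving 2 of slack.
The binding chain switches to W→H→B→N = 8+6+5+13 = 32; finish 32 weeks.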